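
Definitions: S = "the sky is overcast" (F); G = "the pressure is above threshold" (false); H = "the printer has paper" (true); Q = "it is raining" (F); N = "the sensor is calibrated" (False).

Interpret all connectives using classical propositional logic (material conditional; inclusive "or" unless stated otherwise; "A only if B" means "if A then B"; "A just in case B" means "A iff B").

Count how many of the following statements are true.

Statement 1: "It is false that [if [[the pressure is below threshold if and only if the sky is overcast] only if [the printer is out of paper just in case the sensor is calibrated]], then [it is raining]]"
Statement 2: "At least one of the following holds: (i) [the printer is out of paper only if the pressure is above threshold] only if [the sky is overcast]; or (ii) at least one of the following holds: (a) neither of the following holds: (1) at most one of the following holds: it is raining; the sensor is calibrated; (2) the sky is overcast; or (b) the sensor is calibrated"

Statement 1: Parsed as ~(((~G <-> S) -> (~H <-> N)) -> Q)

~G = ~F = T
~G <-> S = T <-> F = F
~H = ~T = F
~H <-> N = F <-> F = T
(~G <-> S) -> (~H <-> N) = F -> T = T
((~G <-> S) -> (~H <-> N)) -> Q = T -> F = F
~(((~G <-> S) -> (~H <-> N)) -> Q) = ~F = T
So Statement 1 is true.

Statement 2: Formalization: ((~H -> G) -> S) | (((Q nand N) nor S) | N)

~H = ~T = F
~H -> G = F -> F = T
(~H -> G) -> S = T -> F = F
Q nand N = F nand F = T
(Q nand N) nor S = T nor F = F
((Q nand N) nor S) | N = F | F = F
((~H -> G) -> S) | (((Q nand N) nor S) | N) = F | F = F
Thus Statement 2 is false.

Count: 1.

1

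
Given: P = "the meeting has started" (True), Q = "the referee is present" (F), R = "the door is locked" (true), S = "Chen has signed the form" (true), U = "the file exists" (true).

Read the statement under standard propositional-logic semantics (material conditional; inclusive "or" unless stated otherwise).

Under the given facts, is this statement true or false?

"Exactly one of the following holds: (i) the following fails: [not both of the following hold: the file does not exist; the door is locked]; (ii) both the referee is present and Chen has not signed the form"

The statement is false.

In symbols: ~(~U nand R) xor (Q & ~S)

~U = ~T = F
~U nand R = F nand T = T
~(~U nand R) = ~T = F
~S = ~T = F
Q & ~S = F & F = F
~(~U nand R) xor (Q & ~S) = F xor F = F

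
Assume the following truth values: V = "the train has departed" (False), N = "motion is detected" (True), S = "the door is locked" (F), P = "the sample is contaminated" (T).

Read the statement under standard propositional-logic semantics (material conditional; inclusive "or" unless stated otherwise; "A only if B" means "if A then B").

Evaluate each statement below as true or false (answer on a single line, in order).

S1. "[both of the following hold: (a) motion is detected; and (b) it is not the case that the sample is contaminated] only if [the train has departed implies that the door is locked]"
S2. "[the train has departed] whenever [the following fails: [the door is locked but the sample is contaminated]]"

S1: This is (N ∧ ¬P) → (V → S).

¬P = ¬T = F
N ∧ ¬P = T ∧ F = F
V → S = F → F = T
(N ∧ ¬P) → (V → S) = F → T = T
Hence S1 is true.

S2: This is ¬(S ∧ P) → V.

S ∧ P = F ∧ T = F
¬(S ∧ P) = ¬F = T
¬(S ∧ P) → V = T → F = F
Thus S2 is false.

S1 true, S2 false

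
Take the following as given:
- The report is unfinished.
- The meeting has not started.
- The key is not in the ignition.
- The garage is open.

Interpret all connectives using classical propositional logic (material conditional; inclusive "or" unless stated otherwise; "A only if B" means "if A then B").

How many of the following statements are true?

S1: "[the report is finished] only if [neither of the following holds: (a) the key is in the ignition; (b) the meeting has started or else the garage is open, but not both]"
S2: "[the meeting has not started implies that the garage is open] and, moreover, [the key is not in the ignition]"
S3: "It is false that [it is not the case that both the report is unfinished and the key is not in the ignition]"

Let D = "the report is finished" (F), Q = "the key is in the ignition" (F), R = "the meeting has started" (F), M = "the garage is closed" (F).

S1: Parsed as D -> (Q nor (R xor ~M))

~M = ~F = T
R xor ~M = F xor T = T
Q nor (R xor ~M) = F nor T = F
D -> (Q nor (R xor ~M)) = F -> F = T
Hence S1 is true.

S2: Parsed as (~R -> ~M) & ~Q

~R = ~F = T
~M = ~F = T
~R -> ~M = T -> T = T
~Q = ~F = T
(~R -> ~M) & ~Q = T & T = T
So S2 is true.

S3: This is ~(~D nand ~Q).

~D = ~F = T
~Q = ~F = T
~D nand ~Q = T nand T = F
~(~D nand ~Q) = ~F = T
Hence S3 is true.

Count: 3.

3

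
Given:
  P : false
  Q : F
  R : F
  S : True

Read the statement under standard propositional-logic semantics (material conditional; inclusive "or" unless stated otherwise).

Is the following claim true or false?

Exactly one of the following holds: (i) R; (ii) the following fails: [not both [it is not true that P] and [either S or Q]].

True.

This is R xor ~(~P nand (S | Q)).

~P = ~F = T
S | Q = T | F = T
~P nand (S | Q) = T nand T = F
~(~P nand (S | Q)) = ~F = T
R xor ~(~P nand (S | Q)) = F xor T = T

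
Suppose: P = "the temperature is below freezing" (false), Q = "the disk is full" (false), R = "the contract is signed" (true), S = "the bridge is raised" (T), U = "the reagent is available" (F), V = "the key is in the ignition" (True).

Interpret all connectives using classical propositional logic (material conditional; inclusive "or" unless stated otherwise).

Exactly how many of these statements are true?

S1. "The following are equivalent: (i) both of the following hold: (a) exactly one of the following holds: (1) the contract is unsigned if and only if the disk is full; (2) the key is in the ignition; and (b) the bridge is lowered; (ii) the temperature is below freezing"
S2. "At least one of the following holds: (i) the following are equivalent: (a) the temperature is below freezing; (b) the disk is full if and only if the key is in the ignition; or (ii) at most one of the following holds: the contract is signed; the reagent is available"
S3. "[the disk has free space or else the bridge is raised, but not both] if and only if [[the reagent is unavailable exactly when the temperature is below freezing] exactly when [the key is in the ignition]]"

3

S1: Parsed as (((not R iff Q) xor V) and not S) iff P

not R = not True = False
not R iff Q = False iff False = True
(not R iff Q) xor V = True xor True = False
not S = not True = False
((not R iff Q) xor V) and not S = False and False = False
(((not R iff Q) xor V) and not S) iff P = False iff False = True
Hence S1 is true.

S2: This is (P iff (Q iff V)) or (R nand U).

Q iff V = False iff True = False
P iff (Q iff V) = False iff False = True
R nand U = True nand False = True
(P iff (Q iff V)) or (R nand U) = True or True = True
So S2 is true.

S3: This is (not Q xor S) iff ((not U iff P) iff V).

not Q = not False = True
not Q xor S = True xor True = False
not U = not False = True
not U iff P = True iff False = False
(not U iff P) iff V = False iff True = False
(not Q xor S) iff ((not U iff P) iff V) = False iff False = True
Hence S3 is true.

Count: 3.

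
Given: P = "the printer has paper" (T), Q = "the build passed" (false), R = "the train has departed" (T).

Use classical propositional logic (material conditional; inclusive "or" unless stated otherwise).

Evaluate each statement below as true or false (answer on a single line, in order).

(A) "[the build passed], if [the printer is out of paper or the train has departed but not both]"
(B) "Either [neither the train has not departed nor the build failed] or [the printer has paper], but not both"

(A) False; (B) True

(A): Parsed as (¬P ⊕ R) → Q

¬P = ¬T = F
¬P ⊕ R = F ⊕ T = T
(¬P ⊕ R) → Q = T → F = F
Hence (A) is false.

(B): This is (¬R ↓ ¬Q) ⊕ P.

¬R = ¬T = F
¬Q = ¬F = T
¬R ↓ ¬Q = F ↓ T = F
(¬R ↓ ¬Q) ⊕ P = F ⊕ T = T
Thus (B) is true.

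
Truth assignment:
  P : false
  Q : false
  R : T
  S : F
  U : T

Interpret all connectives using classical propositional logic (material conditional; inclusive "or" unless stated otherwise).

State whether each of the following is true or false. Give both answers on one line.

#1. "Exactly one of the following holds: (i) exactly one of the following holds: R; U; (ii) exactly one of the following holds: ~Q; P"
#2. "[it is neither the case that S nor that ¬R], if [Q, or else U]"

#1: Formalization: (R xor U) xor (~Q xor P)

R xor U = T xor T = F
~Q = ~F = T
~Q xor P = T xor F = T
(R xor U) xor (~Q xor P) = F xor T = T
Thus #1 is true.

#2: In symbols: (Q | U) -> (S nor ~R)

Q | U = F | T = T
~R = ~T = F
S nor ~R = F nor F = T
(Q | U) -> (S nor ~R) = T -> T = T
Hence #2 is true.

#1 True; #2 True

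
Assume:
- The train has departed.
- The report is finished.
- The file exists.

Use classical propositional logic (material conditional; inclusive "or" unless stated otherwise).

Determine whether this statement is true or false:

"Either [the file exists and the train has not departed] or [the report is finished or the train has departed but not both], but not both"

The statement is false.

Let R = "the file exists" (T), P = "the train has departed" (T), Q = "the report is finished" (T).
Parsed as (R & ~P) xor (Q xor P)

~P = ~T = F
R & ~P = T & F = F
Q xor P = T xor T = F
(R & ~P) xor (Q xor P) = F xor F = F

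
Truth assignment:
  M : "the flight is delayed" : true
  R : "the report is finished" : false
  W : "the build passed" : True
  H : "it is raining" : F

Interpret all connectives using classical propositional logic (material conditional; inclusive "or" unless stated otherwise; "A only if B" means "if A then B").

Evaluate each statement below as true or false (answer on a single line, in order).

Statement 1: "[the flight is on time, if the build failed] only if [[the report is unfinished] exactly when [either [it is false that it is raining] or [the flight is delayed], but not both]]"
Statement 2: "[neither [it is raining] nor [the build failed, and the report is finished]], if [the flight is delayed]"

Statement 1 False; Statement 2 True

Statement 1: Parsed as (¬W → ¬M) → (¬R ↔ (¬H ⊕ M))

¬W = ¬T = F
¬M = ¬T = F
¬W → ¬M = F → F = T
¬R = ¬F = T
¬H = ¬F = T
¬H ⊕ M = T ⊕ T = F
¬R ↔ (¬H ⊕ M) = T ↔ F = F
(¬W → ¬M) → (¬R ↔ (¬H ⊕ M)) = T → F = F
Hence Statement 1 is false.

Statement 2: Parsed as M → (H ↓ (¬W ∧ R))

¬W = ¬T = F
¬W ∧ R = F ∧ F = F
H ↓ (¬W ∧ R) = F ↓ F = T
M → (H ↓ (¬W ∧ R)) = T → T = T
Hence Statement 2 is true.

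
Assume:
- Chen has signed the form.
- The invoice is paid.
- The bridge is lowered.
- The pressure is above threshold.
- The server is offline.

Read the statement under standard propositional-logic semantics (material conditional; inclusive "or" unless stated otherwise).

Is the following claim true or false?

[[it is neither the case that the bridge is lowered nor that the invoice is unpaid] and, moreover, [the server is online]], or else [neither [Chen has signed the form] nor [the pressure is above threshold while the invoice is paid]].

Let M = "the bridge is raised" (F), W = "the invoice is paid" (T), P = "the server is online" (F), V = "Chen has signed the form" (T), H = "the pressure is above threshold" (T).
Parsed as ((¬M ↓ ¬W) ∧ P) ∨ (V ↓ (H ∧ W))

¬M = ¬F = T
¬W = ¬T = F
¬M ↓ ¬W = T ↓ F = F
(¬M ↓ ¬W) ∧ P = F ∧ F = F
H ∧ W = T ∧ T = T
V ↓ (H ∧ W) = T ↓ T = F
((¬M ↓ ¬W) ∧ P) ∨ (V ↓ (H ∧ W)) = F ∨ F = F

The statement is false.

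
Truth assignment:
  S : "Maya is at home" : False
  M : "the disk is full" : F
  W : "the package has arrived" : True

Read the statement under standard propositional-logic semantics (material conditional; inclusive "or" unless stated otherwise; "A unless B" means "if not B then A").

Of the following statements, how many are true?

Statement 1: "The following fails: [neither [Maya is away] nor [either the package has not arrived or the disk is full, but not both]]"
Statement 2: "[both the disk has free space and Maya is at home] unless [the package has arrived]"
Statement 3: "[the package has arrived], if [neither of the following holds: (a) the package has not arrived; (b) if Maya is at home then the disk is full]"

3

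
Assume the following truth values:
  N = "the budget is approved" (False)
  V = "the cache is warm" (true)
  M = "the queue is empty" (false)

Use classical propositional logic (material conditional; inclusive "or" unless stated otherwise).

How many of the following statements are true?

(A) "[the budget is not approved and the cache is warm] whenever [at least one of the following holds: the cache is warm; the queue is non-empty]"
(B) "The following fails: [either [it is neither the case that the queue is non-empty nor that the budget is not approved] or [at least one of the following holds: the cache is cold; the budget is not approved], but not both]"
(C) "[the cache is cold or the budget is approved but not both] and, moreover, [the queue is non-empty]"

(A): Parsed as (V or not M) -> (not N and V)

not M = not False = True
V or not M = True or True = True
not N = not False = True
not N and V = True and True = True
(V or not M) -> (not N and V) = True -> True = True
So (A) is true.

(B): This is not ((not M nor not N) xor (not V or not N)).

not M = not False = True
not N = not False = True
not M nor not N = True nor True = False
not V = not True = False
not N = not False = True
not V or not N = False or True = True
(not M nor not N) xor (not V or not N) = False xor True = True
not ((not M nor not N) xor (not V or not N)) = not True = False
So (B) is false.

(C): Formalization: (not V xor N) and not M

not V = not True = False
not V xor N = False xor False = False
not M = not False = True
(not V xor N) and not M = False and True = False
So (C) is false.

Count: 1.

1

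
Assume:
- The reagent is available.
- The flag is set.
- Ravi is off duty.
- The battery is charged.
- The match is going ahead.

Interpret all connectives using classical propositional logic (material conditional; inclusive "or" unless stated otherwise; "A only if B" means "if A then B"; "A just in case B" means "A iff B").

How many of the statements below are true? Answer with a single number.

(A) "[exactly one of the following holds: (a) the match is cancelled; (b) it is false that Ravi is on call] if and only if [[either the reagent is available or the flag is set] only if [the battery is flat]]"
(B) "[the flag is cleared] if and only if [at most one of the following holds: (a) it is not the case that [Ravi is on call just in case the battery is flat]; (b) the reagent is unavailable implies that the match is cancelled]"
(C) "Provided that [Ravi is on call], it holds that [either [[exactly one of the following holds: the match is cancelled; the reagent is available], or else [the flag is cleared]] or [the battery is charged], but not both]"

1

Let U = "the match is cancelled" (F), R = "Ravi is on call" (F), P = "the reagent is available" (T), Q = "the flag is set" (T), S = "the battery is charged" (T).

(A): Parsed as (U ⊕ ¬R) ↔ ((P ∨ Q) → ¬S)

¬R = ¬F = T
U ⊕ ¬R = F ⊕ T = T
P ∨ Q = T ∨ T = T
¬S = ¬T = F
(P ∨ Q) → ¬S = T → F = F
(U ⊕ ¬R) ↔ ((P ∨ Q) → ¬S) = T ↔ F = F
Hence (A) is false.

(B): Formalization: ¬Q ↔ (¬(R ↔ ¬S) ↑ (¬P → U))

¬Q = ¬T = F
¬S = ¬T = F
R ↔ ¬S = F ↔ F = T
¬(R ↔ ¬S) = ¬T = F
¬P = ¬T = F
¬P → U = F → F = T
¬(R ↔ ¬S) ↑ (¬P → U) = F ↑ T = T
¬Q ↔ (¬(R ↔ ¬S) ↑ (¬P → U)) = F ↔ T = F
So (B) is false.

(C): This is R → (((U ⊕ P) ∨ ¬Q) ⊕ S).

U ⊕ P = F ⊕ T = T
¬Q = ¬T = F
(U ⊕ P) ∨ ¬Q = T ∨ F = T
((U ⊕ P) ∨ ¬Q) ⊕ S = T ⊕ T = F
R → (((U ⊕ P) ∨ ¬Q) ⊕ S) = F → F = T
Hence (C) is true.

Count: 1.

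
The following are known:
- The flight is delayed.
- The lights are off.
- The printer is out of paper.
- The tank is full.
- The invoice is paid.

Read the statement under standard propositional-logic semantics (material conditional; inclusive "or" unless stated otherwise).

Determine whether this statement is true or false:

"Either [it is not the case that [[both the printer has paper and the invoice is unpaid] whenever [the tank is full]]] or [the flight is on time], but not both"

True.

Let S = "the tank is full" (T), R = "the printer has paper" (F), U = "the invoice is paid" (T), P = "the flight is delayed" (T).
This is ¬(S → (R ∧ ¬U)) ⊕ ¬P.

¬U = ¬T = F
R ∧ ¬U = F ∧ F = F
S → (R ∧ ¬U) = T → F = F
¬(S → (R ∧ ¬U)) = ¬F = T
¬P = ¬T = F
¬(S → (R ∧ ¬U)) ⊕ ¬P = T ⊕ F = T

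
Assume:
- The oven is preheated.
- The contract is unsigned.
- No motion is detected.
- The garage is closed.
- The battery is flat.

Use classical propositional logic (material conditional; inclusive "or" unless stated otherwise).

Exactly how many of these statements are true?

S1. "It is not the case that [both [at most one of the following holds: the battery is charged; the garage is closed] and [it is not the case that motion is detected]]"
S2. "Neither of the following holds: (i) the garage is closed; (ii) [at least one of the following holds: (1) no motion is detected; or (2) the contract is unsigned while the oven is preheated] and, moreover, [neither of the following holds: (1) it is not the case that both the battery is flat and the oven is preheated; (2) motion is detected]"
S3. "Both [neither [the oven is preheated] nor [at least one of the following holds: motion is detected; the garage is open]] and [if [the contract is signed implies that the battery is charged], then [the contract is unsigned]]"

0

Let U = "the battery is charged" (F), S = "the garage is closed" (T), R = "motion is detected" (F), Q = "the contract is signed" (F), P = "the oven is preheated" (T).

S1: Parsed as ¬((U ↑ S) ∧ ¬R)

U ↑ S = F ↑ T = T
¬R = ¬F = T
(U ↑ S) ∧ ¬R = T ∧ T = T
¬((U ↑ S) ∧ ¬R) = ¬T = F
Thus S1 is false.

S2: Parsed as S ↓ ((¬R ∨ (¬Q ∧ P)) ∧ ((¬U ↑ P) ↓ R))

¬R = ¬F = T
¬Q = ¬F = T
¬Q ∧ P = T ∧ T = T
¬R ∨ (¬Q ∧ P) = T ∨ T = T
¬U = ¬F = T
¬U ↑ P = T ↑ T = F
(¬U ↑ P) ↓ R = F ↓ F = T
(¬R ∨ (¬Q ∧ P)) ∧ ((¬U ↑ P) ↓ R) = T ∧ T = T
S ↓ ((¬R ∨ (¬Q ∧ P)) ∧ ((¬U ↑ P) ↓ R)) = T ↓ T = F
So S2 is false.

S3: In symbols: (P ↓ (R ∨ ¬S)) ∧ ((Q → U) → ¬Q)

¬S = ¬T = F
R ∨ ¬S = F ∨ F = F
P ↓ (R ∨ ¬S) = T ↓ F = F
Q → U = F → F = T
¬Q = ¬F = T
(Q → U) → ¬Q = T → T = T
(P ↓ (R ∨ ¬S)) ∧ ((Q → U) → ¬Q) = F ∧ T = F
Thus S3 is false.

Count: 0.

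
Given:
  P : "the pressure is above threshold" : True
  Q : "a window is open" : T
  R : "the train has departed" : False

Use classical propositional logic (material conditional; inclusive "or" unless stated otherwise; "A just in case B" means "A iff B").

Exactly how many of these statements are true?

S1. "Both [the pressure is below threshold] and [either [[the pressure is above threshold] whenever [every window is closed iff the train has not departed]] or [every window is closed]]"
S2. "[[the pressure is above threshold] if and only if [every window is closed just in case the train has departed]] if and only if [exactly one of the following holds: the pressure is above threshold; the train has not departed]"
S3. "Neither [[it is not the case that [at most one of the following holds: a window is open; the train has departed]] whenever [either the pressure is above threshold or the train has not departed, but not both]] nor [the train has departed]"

0

S1: In symbols: ~P & (((~Q <-> ~R) -> P) | ~Q)

~P = ~T = F
~Q = ~T = F
~R = ~F = T
~Q <-> ~R = F <-> T = F
(~Q <-> ~R) -> P = F -> T = T
~Q = ~T = F
((~Q <-> ~R) -> P) | ~Q = T | F = T
~P & (((~Q <-> ~R) -> P) | ~Q) = F & T = F
Hence S1 is false.

S2: Formalization: (P <-> (~Q <-> R)) <-> (P xor ~R)

~Q = ~T = F
~Q <-> R = F <-> F = T
P <-> (~Q <-> R) = T <-> T = T
~R = ~F = T
P xor ~R = T xor T = F
(P <-> (~Q <-> R)) <-> (P xor ~R) = T <-> F = F
Thus S2 is false.

S3: In symbols: ((P xor ~R) -> ~(Q nand R)) nor R

~R = ~F = T
P xor ~R = T xor T = F
Q nand R = T nand F = T
~(Q nand R) = ~T = F
(P xor ~R) -> ~(Q nand R) = F -> F = T
((P xor ~R) -> ~(Q nand R)) nor R = T nor F = F
So S3 is false.

True statements: 0 (none).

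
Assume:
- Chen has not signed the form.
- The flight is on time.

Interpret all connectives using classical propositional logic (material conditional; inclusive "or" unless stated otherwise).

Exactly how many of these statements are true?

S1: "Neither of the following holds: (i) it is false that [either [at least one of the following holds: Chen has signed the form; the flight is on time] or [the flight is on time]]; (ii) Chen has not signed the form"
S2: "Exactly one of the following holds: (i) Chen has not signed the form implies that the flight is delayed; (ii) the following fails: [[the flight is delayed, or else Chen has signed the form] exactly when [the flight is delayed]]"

0

Let K = "Chen has signed the form" (False), H = "the flight is delayed" (False).

S1: Parsed as not ((K or not H) or not H) nor not K

not H = not False = True
K or not H = False or True = True
not H = not False = True
(K or not H) or not H = True or True = True
not ((K or not H) or not H) = not True = False
not K = not False = True
not ((K or not H) or not H) nor not K = False nor True = False
So S1 is false.

S2: In symbols: (not K -> H) xor not ((H or K) iff H)

not K = not False = True
not K -> H = True -> False = False
H or K = False or False = False
(H or K) iff H = False iff False = True
not ((H or K) iff H) = not True = False
(not K -> H) xor not ((H or K) iff H) = False xor False = False
So S2 is false.

0 of the 2 statements are true (none).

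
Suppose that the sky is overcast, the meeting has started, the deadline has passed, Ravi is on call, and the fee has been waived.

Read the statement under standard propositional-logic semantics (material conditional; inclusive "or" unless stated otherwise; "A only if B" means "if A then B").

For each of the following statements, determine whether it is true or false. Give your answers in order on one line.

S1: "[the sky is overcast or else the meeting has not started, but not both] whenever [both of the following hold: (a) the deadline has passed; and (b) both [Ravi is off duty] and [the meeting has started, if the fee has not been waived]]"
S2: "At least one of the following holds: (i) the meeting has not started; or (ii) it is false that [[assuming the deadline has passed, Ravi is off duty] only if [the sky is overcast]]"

Let U = "the deadline has passed" (T), W = "Ravi is on call" (T), V = "the fee has been waived" (T), R = "the meeting has started" (T), N = "the sky is overcast" (T).

S1: In symbols: (U ∧ (¬W ∧ (¬V → R))) → (N ⊕ ¬R)

¬W = ¬T = F
¬V = ¬T = F
¬V → R = F → T = T
¬W ∧ (¬V → R) = F ∧ T = F
U ∧ (¬W ∧ (¬V → R)) = T ∧ F = F
¬R = ¬T = F
N ⊕ ¬R = T ⊕ F = T
(U ∧ (¬W ∧ (¬V → R))) → (N ⊕ ¬R) = F → T = T
Thus S1 is true.

S2: Parsed as ¬R ∨ ¬((U → ¬W) → N)

¬R = ¬T = F
¬W = ¬T = F
U → ¬W = T → F = F
(U → ¬W) → N = F → T = T
¬((U → ¬W) → N) = ¬T = F
¬R ∨ ¬((U → ¬W) → N) = F ∨ F = F
Thus S2 is false.

S1 T; S2 F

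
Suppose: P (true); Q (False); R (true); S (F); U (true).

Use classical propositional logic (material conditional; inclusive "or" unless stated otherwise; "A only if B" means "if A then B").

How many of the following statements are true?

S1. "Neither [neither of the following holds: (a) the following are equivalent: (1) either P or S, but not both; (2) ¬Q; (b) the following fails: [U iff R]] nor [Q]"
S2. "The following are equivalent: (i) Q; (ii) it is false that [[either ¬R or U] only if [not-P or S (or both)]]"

1

S1: Formalization: (((P xor S) iff not Q) nor not (U iff R)) nor Q

P xor S = True xor False = True
not Q = not False = True
(P xor S) iff not Q = True iff True = True
U iff R = True iff True = True
not (U iff R) = not True = False
((P xor S) iff not Q) nor not (U iff R) = True nor False = False
(((P xor S) iff not Q) nor not (U iff R)) nor Q = False nor False = True
So S1 is true.

S2: In symbols: Q iff not ((not R or U) -> (not P or S))

not R = not True = False
not R or U = False or True = True
not P = not True = False
not P or S = False or False = False
(not R or U) -> (not P or S) = True -> False = False
not ((not R or U) -> (not P or S)) = not False = True
Q iff not ((not R or U) -> (not P or S)) = False iff True = False
So S2 is false.

1 of the 2 statements is true (S1).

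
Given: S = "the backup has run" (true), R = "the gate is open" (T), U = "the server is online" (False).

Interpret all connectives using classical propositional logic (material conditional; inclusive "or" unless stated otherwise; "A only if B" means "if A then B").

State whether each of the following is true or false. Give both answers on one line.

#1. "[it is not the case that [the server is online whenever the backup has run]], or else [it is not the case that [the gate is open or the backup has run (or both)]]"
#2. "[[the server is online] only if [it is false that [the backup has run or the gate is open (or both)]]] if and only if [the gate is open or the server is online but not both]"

#1: Parsed as not (S -> U) or not (R or S)

S -> U = True -> False = False
not (S -> U) = not False = True
R or S = True or True = True
not (R or S) = not True = False
not (S -> U) or not (R or S) = True or False = True
Thus #1 is true.

#2: Parsed as (U -> not (S or R)) iff (R xor U)

S or R = True or True = True
not (S or R) = not True = False
U -> not (S or R) = False -> False = True
R xor U = True xor False = True
(U -> not (S or R)) iff (R xor U) = True iff True = True
Hence #2 is true.

#1 True, #2 True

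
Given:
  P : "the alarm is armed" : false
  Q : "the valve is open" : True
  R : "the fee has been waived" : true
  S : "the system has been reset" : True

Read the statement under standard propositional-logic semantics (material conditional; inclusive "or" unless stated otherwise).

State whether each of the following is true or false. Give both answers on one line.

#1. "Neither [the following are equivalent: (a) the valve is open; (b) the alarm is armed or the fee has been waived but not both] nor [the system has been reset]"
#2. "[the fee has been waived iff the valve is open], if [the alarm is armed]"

#1: Parsed as (Q <-> (P xor R)) nor S

P xor R = F xor T = T
Q <-> (P xor R) = T <-> T = T
(Q <-> (P xor R)) nor S = T nor T = F
Thus #1 is false.

#2: This is P -> (R <-> Q).

R <-> Q = T <-> T = T
P -> (R <-> Q) = F -> T = T
Hence #2 is true.

#1 False; #2 True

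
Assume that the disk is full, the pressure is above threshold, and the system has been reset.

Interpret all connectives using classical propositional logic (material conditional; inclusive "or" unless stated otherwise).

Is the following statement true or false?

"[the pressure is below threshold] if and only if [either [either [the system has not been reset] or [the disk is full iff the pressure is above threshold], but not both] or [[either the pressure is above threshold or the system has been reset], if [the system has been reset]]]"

Let Q = "the pressure is above threshold" (T), R = "the system has been reset" (T), P = "the disk is full" (T).
Formalization: ~Q <-> ((~R xor (P <-> Q)) | (R -> (Q | R)))

~Q = ~T = F
~R = ~T = F
P <-> Q = T <-> T = T
~R xor (P <-> Q) = F xor T = T
Q | R = T | T = T
R -> (Q | R) = T -> T = T
(~R xor (P <-> Q)) | (R -> (Q | R)) = T | T = T
~Q <-> ((~R xor (P <-> Q)) | (R -> (Q | R))) = F <-> T = F

false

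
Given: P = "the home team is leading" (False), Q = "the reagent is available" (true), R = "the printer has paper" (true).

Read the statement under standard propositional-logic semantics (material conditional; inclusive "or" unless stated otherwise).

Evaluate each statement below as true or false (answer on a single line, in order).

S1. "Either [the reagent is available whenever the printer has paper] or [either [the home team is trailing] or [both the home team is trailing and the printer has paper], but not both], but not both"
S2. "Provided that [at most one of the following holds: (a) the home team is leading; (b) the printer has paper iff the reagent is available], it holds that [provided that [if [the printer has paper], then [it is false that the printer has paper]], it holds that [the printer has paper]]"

S1 T / S2 T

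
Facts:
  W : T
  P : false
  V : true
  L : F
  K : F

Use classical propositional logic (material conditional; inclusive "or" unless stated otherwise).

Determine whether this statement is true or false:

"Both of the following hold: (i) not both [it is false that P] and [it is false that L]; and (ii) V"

False

Values: P=F, L=F, V=T.
Parsed as (~P nand ~L) & V

~P = ~F = T
~L = ~F = T
~P nand ~L = T nand T = F
(~P nand ~L) & V = F & T = F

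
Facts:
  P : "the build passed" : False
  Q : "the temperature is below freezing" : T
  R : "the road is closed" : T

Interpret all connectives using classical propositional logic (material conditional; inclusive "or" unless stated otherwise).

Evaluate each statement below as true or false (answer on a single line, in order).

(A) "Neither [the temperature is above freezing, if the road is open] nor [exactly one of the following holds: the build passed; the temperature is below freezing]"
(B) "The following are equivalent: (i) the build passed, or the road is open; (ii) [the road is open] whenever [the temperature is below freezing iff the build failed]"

(A): Formalization: (not R -> not Q) nor (P xor Q)

not R = not True = False
not Q = not True = False
not R -> not Q = False -> False = True
P xor Q = False xor True = True
(not R -> not Q) nor (P xor Q) = True nor True = False
Hence (A) is false.

(B): Parsed as (P or not R) iff ((Q iff not P) -> not R)

not R = not True = False
P or not R = False or False = False
not P = not False = True
Q iff not P = True iff True = True
not R = not True = False
(Q iff not P) -> not R = True -> False = False
(P or not R) iff ((Q iff not P) -> not R) = False iff False = True
Thus (B) is true.

(A) False; (B) True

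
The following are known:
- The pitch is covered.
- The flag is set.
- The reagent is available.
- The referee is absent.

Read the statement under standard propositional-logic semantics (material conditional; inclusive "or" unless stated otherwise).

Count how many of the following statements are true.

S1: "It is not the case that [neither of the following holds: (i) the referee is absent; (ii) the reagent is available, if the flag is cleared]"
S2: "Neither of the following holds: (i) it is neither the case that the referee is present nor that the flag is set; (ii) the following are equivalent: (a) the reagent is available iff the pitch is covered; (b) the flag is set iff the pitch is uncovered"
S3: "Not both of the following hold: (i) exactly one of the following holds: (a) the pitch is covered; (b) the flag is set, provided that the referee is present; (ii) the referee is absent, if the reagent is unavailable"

Let U = "the referee is present" (False), D = "the flag is set" (True), P = "the reagent is available" (True), K = "the pitch is covered" (True).

S1: In symbols: not (not U nor (not D -> P))

not U = not False = True
not D = not True = False
not D -> P = False -> True = True
not U nor (not D -> P) = True nor True = False
not (not U nor (not D -> P)) = not False = True
Thus S1 is true.

S2: Parsed as (U nor D) nor ((P iff K) iff (D iff not K))

U nor D = False nor True = False
P iff K = True iff True = True
not K = not True = False
D iff not K = True iff False = False
(P iff K) iff (D iff not K) = True iff False = False
(U nor D) nor ((P iff K) iff (D iff not K)) = False nor False = True
Hence S2 is true.

S3: In symbols: (K xor (U -> D)) nand (not P -> not U)

U -> D = False -> True = True
K xor (U -> D) = True xor True = False
not P = not True = False
not U = not False = True
not P -> not U = False -> True = True
(K xor (U -> D)) nand (not P -> not U) = False nand True = True
Thus S3 is true.

Count: 3.

3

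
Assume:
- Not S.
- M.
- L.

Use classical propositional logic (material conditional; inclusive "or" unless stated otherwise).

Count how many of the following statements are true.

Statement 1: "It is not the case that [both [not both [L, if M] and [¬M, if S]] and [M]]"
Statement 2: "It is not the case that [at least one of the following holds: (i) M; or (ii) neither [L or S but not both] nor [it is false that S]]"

1

Statement 1: This is ¬(((M → L) ↑ (S → ¬M)) ∧ M).

M → L = T → T = T
¬M = ¬T = F
S → ¬M = F → F = T
(M → L) ↑ (S → ¬M) = T ↑ T = F
((M → L) ↑ (S → ¬M)) ∧ M = F ∧ T = F
¬(((M → L) ↑ (S → ¬M)) ∧ M) = ¬F = T
Thus Statement 1 is true.

Statement 2: In symbols: ¬(M ∨ ((L ⊕ S) ↓ ¬S))

L ⊕ S = T ⊕ F = T
¬S = ¬F = T
(L ⊕ S) ↓ ¬S = T ↓ T = F
M ∨ ((L ⊕ S) ↓ ¬S) = T ∨ F = T
¬(M ∨ ((L ⊕ S) ↓ ¬S)) = ¬T = F
Hence Statement 2 is false.

1 of the 2 statements is true (Statement 1).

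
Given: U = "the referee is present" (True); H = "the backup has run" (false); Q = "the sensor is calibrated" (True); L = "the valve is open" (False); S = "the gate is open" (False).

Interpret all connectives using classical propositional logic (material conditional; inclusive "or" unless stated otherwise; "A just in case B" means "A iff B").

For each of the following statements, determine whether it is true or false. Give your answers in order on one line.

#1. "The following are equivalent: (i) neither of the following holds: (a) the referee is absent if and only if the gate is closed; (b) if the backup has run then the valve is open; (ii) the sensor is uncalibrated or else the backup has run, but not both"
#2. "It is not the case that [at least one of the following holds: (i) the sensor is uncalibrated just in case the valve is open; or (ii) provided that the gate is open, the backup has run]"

#1 true; #2 false

#1: Formalization: ((¬U ↔ ¬S) ↓ (H → L)) ↔ (¬Q ⊕ H)

¬U = ¬T = F
¬S = ¬F = T
¬U ↔ ¬S = F ↔ T = F
H → L = F → F = T
(¬U ↔ ¬S) ↓ (H → L) = F ↓ T = F
¬Q = ¬T = F
¬Q ⊕ H = F ⊕ F = F
((¬U ↔ ¬S) ↓ (H → L)) ↔ (¬Q ⊕ H) = F ↔ F = T
So #1 is true.

#2: Formalization: ¬((¬Q ↔ L) ∨ (S → H))

¬Q = ¬T = F
¬Q ↔ L = F ↔ F = T
S → H = F → F = T
(¬Q ↔ L) ∨ (S → H) = T ∨ T = T
¬((¬Q ↔ L) ∨ (S → H)) = ¬T = F
Thus #2 is false.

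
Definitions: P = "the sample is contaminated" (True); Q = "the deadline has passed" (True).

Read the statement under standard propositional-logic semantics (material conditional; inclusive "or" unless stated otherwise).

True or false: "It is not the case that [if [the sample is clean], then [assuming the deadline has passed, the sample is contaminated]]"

Formalization: not (not P -> (Q -> P))

not P = not True = False
Q -> P = True -> True = True
not P -> (Q -> P) = False -> True = True
not (not P -> (Q -> P)) = not True = False

False.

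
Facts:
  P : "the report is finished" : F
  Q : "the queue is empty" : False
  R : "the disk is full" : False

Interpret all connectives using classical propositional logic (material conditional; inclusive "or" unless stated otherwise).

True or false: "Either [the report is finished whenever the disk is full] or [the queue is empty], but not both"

Formalization: (R -> P) xor Q

R -> P = F -> F = T
(R -> P) xor Q = T xor F = T

The statement is true.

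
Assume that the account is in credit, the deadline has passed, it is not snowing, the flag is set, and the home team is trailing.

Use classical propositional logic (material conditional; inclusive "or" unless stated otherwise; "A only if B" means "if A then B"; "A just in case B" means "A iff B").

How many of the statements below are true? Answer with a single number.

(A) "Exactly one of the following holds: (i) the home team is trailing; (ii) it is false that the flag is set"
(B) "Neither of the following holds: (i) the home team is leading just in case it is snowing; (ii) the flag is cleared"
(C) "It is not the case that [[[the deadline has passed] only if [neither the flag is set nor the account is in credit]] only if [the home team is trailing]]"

1

Let U = "the home team is leading" (F), S = "the flag is set" (T), R = "it is snowing" (F), Q = "the deadline has passed" (T), P = "the account is overdrawn" (F).

(A): Formalization: ~U xor ~S

~U = ~F = T
~S = ~T = F
~U xor ~S = T xor F = T
So (A) is true.

(B): In symbols: (U <-> R) nor ~S

U <-> R = F <-> F = T
~S = ~T = F
(U <-> R) nor ~S = T nor F = F
Thus (B) is false.

(C): Formalization: ~((Q -> (S nor ~P)) -> ~U)

~P = ~F = T
S nor ~P = T nor T = F
Q -> (S nor ~P) = T -> F = F
~U = ~F = T
(Q -> (S nor ~P)) -> ~U = F -> T = T
~((Q -> (S nor ~P)) -> ~U) = ~T = F
Thus (C) is false.

Count: 1.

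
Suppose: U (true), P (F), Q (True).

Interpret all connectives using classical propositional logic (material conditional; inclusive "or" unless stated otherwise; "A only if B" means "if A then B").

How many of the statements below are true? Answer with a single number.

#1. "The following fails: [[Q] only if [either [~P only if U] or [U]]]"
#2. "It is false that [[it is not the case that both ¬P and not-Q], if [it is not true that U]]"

0

#1: In symbols: not (Q -> ((not P -> U) or U))

not P = not False = True
not P -> U = True -> True = True
(not P -> U) or U = True or True = True
Q -> ((not P -> U) or U) = True -> True = True
not (Q -> ((not P -> U) or U)) = not True = False
Thus #1 is false.

#2: This is not (not U -> (not P nand not Q)).

not U = not True = False
not P = not False = True
not Q = not True = False
not P nand not Q = True nand False = True
not U -> (not P nand not Q) = False -> True = True
not (not U -> (not P nand not Q)) = not True = False
Hence #2 is false.

0 of the 2 statements are true (none).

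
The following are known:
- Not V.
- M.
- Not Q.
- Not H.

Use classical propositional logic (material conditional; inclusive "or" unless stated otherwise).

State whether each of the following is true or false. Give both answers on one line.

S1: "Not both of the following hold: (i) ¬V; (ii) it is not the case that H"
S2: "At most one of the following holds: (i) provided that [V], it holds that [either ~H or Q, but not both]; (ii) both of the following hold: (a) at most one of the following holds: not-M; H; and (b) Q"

S1 F, S2 T

S1: Formalization: not V nand not H

not V = not False = True
not H = not False = True
not V nand not H = True nand True = False
Thus S1 is false.

S2: This is (V -> (not H xor Q)) nand ((not M nand H) and Q).

not H = not False = True
not H xor Q = True xor False = True
V -> (not H xor Q) = False -> True = True
not M = not True = False
not M nand H = False nand False = True
(not M nand H) and Q = True and False = False
(V -> (not H xor Q)) nand ((not M nand H) and Q) = True nand False = True
Thus S2 is true.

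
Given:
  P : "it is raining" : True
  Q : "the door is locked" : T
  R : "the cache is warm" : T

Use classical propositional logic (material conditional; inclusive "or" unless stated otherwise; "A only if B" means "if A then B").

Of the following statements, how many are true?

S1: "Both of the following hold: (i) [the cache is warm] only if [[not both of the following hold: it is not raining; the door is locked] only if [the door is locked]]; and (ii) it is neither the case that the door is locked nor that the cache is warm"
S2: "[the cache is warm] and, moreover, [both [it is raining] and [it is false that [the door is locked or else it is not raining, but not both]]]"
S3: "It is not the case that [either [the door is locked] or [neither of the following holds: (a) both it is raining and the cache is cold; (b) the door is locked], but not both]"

0

S1: This is (R -> ((not P nand Q) -> Q)) and (Q nor R).

not P = not True = False
not P nand Q = False nand True = True
(not P nand Q) -> Q = True -> True = True
R -> ((not P nand Q) -> Q) = True -> True = True
Q nor R = True nor True = False
(R -> ((not P nand Q) -> Q)) and (Q nor R) = True and False = False
Hence S1 is false.

S2: Formalization: R and (P and not (Q xor not P))

not P = not True = False
Q xor not P = True xor False = True
not (Q xor not P) = not True = False
P and not (Q xor not P) = True and False = False
R and (P and not (Q xor not P)) = True and False = False
Thus S2 is false.

S3: Formalization: not (Q xor ((P and not R) nor Q))

not R = not True = False
P and not R = True and False = False
(P and not R) nor Q = False nor True = False
Q xor ((P and not R) nor Q) = True xor False = True
not (Q xor ((P and not R) nor Q)) = not True = False
Thus S3 is false.

0 of the 3 statements are true (none).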